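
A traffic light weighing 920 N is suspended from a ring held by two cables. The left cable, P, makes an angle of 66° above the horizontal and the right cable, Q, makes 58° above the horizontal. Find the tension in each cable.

T_P = 588.1 N, T_Q = 451.4 N

ΣF_x = 0: −T_P·cos66° + T_Q·cos58° = 0 → T_Q = 0.767545·T_P.
ΣF_y = 0: T_P·sin66° + T_Q·sin58° = 920.
Substitute: T_P·(0.913545 + 0.767545·0.848048) = 920 → T_P = 588.062 ≈ 588.1 N.
Then T_Q = 0.767545 × 588.062 = 451.4 N.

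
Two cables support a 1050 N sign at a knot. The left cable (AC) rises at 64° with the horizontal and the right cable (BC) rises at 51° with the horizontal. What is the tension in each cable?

T_AC = 729.1 N, T_BC = 507.9 N

ΣF_x = 0: −T_AC·cos64° + T_BC·cos51° = 0 → T_BC = 0.696579·T_AC.
ΣF_y = 0: T_AC·sin64° + T_BC·sin51° = 1050.
Substitute: T_AC·(0.898794 + 0.696579·0.777146) = 1050 → T_AC = 729.097 ≈ 729.1 N.
Then T_BC = 0.696579 × 729.097 = 507.9 N.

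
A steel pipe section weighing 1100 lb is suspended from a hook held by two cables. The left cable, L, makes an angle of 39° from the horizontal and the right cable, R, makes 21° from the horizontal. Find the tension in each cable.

T_L = 1186 lb, T_R = 987.1 lb

ΣF_x = 0: −T_L·cos39° + T_R·cos21° = 0 → T_R = 0.832436·T_L.
ΣF_y = 0: T_L·sin39° + T_R·sin21° = 1100.
Substitute: T_L·(0.62932 + 0.832436·0.358368) = 1100 → T_L = 1185.81 ≈ 1186 lb.
Then T_R = 0.832436 × 1185.81 = 987.1 lb.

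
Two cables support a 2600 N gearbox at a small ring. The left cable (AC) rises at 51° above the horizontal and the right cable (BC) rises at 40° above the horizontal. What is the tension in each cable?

T_AC = 1992 N, T_BC = 1636 N

ΣF_x = 0: −T_AC·cos51° + T_BC·cos40° = 0 → T_BC = 0.821519·T_AC.
ΣF_y = 0: T_AC·sin51° + T_BC·sin40° = 2600.
Substitute: T_AC·(0.777146 + 0.821519·0.642788) = 2600 → T_AC = 1992.02 ≈ 1992 N.
Then T_BC = 0.821519 × 1992.02 = 1636 N.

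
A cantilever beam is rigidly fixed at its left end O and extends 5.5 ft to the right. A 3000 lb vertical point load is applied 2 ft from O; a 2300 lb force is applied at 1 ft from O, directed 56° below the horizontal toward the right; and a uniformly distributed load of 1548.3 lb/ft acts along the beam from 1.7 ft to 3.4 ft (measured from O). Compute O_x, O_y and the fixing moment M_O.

O_x = -1286 lb, O_y = 7539 lb, M_O = 14620 lb·ft

Resultant of the distributed load: 1548.3 × 1.7 = 2632.11 lb at 2.55 ft from O.
ΣF_x = 0: O_x + 2300·cos56° = 0 → O_x = -1286 lb.
ΣF_y = 0: O_y − 3000 − 2300·sin56° − 1548.3·1.7 = 0 → O_y = 7539 lb.
ΣM about O: M_O − 3000·2 − 2300·sin56°·1 − (1548.3·1.7)·2.55 = 0 → M_O = 14620 lb·ft.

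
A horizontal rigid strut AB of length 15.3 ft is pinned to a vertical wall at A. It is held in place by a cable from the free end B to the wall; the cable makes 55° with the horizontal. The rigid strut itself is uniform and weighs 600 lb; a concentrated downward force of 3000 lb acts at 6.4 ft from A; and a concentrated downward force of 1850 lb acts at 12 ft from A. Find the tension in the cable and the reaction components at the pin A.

ΣM about A: T·sin55°·15.3 − 600·7.65 − 3000·6.4 − 1850·12 = 0 → T = 45990/(15.3·0.819152) = 3669.5 ≈ 3670 lb.
ΣF_x = 0: A_x − T·cos55° = 0 → A_x = 3669.5 × 0.573576 = 2105 lb.
ΣF_y = 0: A_y + T·sin55° − 600 − 3000 − 1850 = 0 → A_y = 5450 − 3669.5 × 0.819152 = 2444 lb.

T = 3670 lb, A_x = 2105 lb, A_y = 2444 lb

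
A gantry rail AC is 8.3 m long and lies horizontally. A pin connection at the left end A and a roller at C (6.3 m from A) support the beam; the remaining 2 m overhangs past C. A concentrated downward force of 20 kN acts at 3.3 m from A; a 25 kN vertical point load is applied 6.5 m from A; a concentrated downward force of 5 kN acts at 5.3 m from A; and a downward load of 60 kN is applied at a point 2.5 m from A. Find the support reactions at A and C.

A_x = 0, A_y = 45.71 kN, C_y = 64.29 kN

ΣM about A: C_y·6.3 − 20·3.3 − 25·6.5 − 5·5.3 − 60·2.5 = 0 → C_y = 405/6.3 = 64.2857 ≈ 64.29 kN.
ΣF_y = 0: A_y + 64.2857 − 20 − 25 − 5 − 60 = 0 → A_y = 45.71 kN.
ΣF_x = 0: no horizontal applied forces, so A_x = 0.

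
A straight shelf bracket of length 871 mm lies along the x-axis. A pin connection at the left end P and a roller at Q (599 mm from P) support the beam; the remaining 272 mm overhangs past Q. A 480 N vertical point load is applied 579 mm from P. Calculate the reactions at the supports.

Taking moments about P: Q_y·599 − 480·579 = 0 → Q_y = 277920/599 = 463.973 ≈ 464.0 N.
ΣF_y = 0: P_y + 463.973 − 480 = 0 → P_y = 16.03 N.
ΣF_x = 0: no horizontal applied forces, so P_x = 0.

P_x = 0, P_y = 16.03 N, Q_y = 464.0 N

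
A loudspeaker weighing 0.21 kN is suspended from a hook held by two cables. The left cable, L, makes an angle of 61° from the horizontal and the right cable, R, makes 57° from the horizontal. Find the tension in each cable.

T_L = 0.1295 kN, T_R = 0.1153 kN

ΣF_x = 0: −T_L·cos61° + T_R·cos57° = 0 → T_R = 0.890149·T_L.
ΣF_y = 0: T_L·sin61° + T_R·sin57° = 0.21.
Substitute: T_L·(0.87462 + 0.890149·0.838671) = 0.21 → T_L = 0.129537 ≈ 0.1295 kN.
Then T_R = 0.890149 × 0.129537 = 0.1153 kN.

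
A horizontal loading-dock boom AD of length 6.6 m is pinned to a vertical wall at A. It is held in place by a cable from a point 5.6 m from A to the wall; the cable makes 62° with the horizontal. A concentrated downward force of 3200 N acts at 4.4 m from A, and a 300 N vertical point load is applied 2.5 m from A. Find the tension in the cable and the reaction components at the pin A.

ΣM about A: T·sin62°·5.6 − 3200·4.4 − 300·2.5 = 0 → T = 14830/(5.6·0.882948) = 2999.29 ≈ 2999 N.
ΣF_x = 0: A_x − T·cos62° = 0 → A_x = 2999.29 × 0.469472 = 1408 N.
ΣF_y = 0: A_y + T·sin62° − 3200 − 300 = 0 → A_y = 3500 − 2999.29 × 0.882948 = 851.8 N.

T = 2999 N, A_x = 1408 N, A_y = 851.8 N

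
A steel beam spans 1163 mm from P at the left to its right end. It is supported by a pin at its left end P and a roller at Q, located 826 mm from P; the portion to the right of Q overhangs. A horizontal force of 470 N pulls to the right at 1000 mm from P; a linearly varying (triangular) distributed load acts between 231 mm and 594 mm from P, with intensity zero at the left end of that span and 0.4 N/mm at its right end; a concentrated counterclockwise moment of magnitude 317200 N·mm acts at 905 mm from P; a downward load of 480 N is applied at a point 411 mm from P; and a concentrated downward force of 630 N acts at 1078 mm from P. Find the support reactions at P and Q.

Resultant of the triangular load: ½ × 0.4 × 363 = 72.6 N, acting at 473 mm from P (one-third of the span from the peak).
Taking moments about P: Q_y·826 − (½·0.4·363)·473 + 317200 − 480·411 − 630·1078 = 0 → Q_y = 593559.8/826 = 718.595 ≈ 718.6 N.
ΣF_y = 0: P_y + 718.595 − ½·0.4·363 − 480 − 630 = 0 → P_y = 464.0 N.
ΣF_x = 0: P_x + 470 = 0 → P_x = -470.0 N.

P_x = -470.0 N, P_y = 464.0 N, Q_y = 718.6 N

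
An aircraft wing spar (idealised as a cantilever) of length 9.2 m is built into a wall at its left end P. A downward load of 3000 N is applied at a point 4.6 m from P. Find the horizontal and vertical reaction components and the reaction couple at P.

P_x = 0, P_y = 3000 N, M_P = 13800 N·m

ΣF_x = 0: P_x = 0.
ΣF_y = 0: P_y − 3000 = 0 → P_y = 3000 N.
ΣM about P: M_P − 3000·4.6 = 0 → M_P = 13800 N·m.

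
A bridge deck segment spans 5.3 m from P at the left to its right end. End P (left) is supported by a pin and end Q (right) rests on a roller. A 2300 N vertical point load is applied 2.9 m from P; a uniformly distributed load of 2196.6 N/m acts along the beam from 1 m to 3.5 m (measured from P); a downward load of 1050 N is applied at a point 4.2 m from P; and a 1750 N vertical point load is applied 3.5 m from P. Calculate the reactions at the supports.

Resultant of the distributed load: 2196.6 × 2.5 = 5491.5 N at 2.25 m from P.
ΣM about P: Q_y·5.3 − 2300·2.9 − (2196.6·2.5)·2.25 − 1050·4.2 − 1750·3.5 = 0 → Q_y = 29560.875/5.3 = 5577.52 ≈ 5578 N.
ΣF_y = 0: P_y + 5577.52 − 2300 − 2196.6·2.5 − 1050 − 1750 = 0 → P_y = 5014 N.
ΣF_x = 0: no horizontal applied forces, so P_x = 0.

P_x = 0, P_y = 5014 N, Q_y = 5578 N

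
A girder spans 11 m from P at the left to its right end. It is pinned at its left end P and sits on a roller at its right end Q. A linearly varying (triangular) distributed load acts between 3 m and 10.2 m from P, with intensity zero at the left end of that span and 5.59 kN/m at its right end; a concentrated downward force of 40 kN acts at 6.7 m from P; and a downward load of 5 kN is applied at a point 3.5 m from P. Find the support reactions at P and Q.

Resultant of the triangular load: ½ × 5.59 × 7.2 = 20.124 kN, acting at 7.8 m from P (one-third of the span from the peak).
Taking moments about P: Q_y·11 − (½·5.59·7.2)·7.8 − 40·6.7 − 5·3.5 = 0 → Q_y = 442.4672/11 = 40.2243 ≈ 40.22 kN.
ΣF_y = 0: P_y + 40.2243 − ½·5.59·7.2 − 40 − 5 = 0 → P_y = 24.90 kN.
ΣF_x = 0: no horizontal applied forces, so P_x = 0.

P_x = 0, P_y = 24.90 kN, Q_y = 40.22 kN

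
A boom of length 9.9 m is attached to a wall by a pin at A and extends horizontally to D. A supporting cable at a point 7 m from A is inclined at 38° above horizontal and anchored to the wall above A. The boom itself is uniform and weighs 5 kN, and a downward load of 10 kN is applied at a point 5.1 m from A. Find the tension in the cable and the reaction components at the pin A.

T = 17.58 kN, A_x = 13.85 kN, A_y = 4.179 kN

ΣM about A: T·sin38°·7 − 5·4.95 − 10·5.1 = 0 → T = 75.75/(7·0.615661) = 17.5769 ≈ 17.58 kN.
ΣF_x = 0: A_x − T·cos38° = 0 → A_x = 17.5769 × 0.788011 = 13.85 kN.
ΣF_y = 0: A_y + T·sin38° − 5 − 10 = 0 → A_y = 15 − 17.5769 × 0.615661 = 4.179 kN.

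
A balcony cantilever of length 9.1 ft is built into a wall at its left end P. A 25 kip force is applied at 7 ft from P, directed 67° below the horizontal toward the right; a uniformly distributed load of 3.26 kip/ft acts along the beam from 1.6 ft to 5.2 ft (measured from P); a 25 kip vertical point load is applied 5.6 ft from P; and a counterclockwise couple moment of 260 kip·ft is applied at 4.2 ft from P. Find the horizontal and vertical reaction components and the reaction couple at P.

Resultant of the distributed load: 3.26 × 3.6 = 11.736 kip at 3.4 ft from P.
ΣF_x = 0: P_x + 25·cos67° = 0 → P_x = -9.768 kip.
ΣF_y = 0: P_y − 25·sin67° − 3.26·3.6 − 25 = 0 → P_y = 59.75 kip.
ΣM about P: M_P − 25·sin67°·7 − (3.26·3.6)·3.4 − 25·5.6 + 260 = 0 → M_P = 80.99 kip·ft.

P_x = -9.768 kip, P_y = 59.75 kip, M_P = 80.99 kip·ft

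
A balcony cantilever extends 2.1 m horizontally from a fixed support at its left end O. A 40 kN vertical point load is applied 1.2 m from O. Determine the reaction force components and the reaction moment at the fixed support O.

O_x = 0, O_y = 40.00 kN, M_O = 48.00 kN·m

ΣF_x = 0: O_x = 0.
ΣF_y = 0: O_y − 40 = 0 → O_y = 40.00 kN.
ΣM about O: M_O − 40·1.2 = 0 → M_O = 48.00 kN·m.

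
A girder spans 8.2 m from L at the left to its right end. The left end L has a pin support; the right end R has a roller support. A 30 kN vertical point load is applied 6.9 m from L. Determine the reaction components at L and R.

Moments about L: R_y·8.2 − 30·6.9 = 0 → R_y = 207/8.2 = 25.2439 ≈ 25.24 kN.
ΣF_y = 0: L_y + 25.2439 − 30 = 0 → L_y = 4.756 kN.
ΣF_x = 0: no horizontal applied forces, so L_x = 0.

L_x = 0, L_y = 4.756 kN, R_y = 25.24 kN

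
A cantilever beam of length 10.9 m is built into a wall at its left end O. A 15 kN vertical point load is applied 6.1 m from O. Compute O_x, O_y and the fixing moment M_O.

ΣF_x = 0: O_x = 0.
ΣF_y = 0: O_y − 15 = 0 → O_y = 15.00 kN.
ΣM about O: M_O − 15·6.1 = 0 → M_O = 91.50 kN·m.

O_x = 0, O_y = 15.00 kN, M_O = 91.50 kN·m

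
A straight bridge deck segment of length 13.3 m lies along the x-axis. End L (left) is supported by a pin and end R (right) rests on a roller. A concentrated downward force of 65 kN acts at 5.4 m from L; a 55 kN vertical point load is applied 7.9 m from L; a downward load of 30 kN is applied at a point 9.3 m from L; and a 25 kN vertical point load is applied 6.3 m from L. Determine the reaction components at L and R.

L_x = 0, L_y = 83.12 kN, R_y = 91.88 kN

Taking moments about L: R_y·13.3 − 65·5.4 − 55·7.9 − 30·9.3 − 25·6.3 = 0 → R_y = 1222/13.3 = 91.8797 ≈ 91.88 kN.
ΣF_y = 0: L_y + 91.8797 − 65 − 55 − 30 − 25 = 0 → L_y = 83.12 kN.
ΣF_x = 0: no horizontal applied forces, so L_x = 0.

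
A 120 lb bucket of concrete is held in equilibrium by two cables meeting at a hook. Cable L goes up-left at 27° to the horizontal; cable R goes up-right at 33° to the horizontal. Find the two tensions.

ΣF_x = 0: −T_L·cos27° + T_R·cos33° = 0 → T_R = 1.0624·T_L.
ΣF_y = 0: T_L·sin27° + T_R·sin33° = 120.
Substitute: T_L·(0.45399 + 1.0624·0.544639) = 120 → T_L = 116.21 ≈ 116.2 lb.
Then T_R = 1.0624 × 116.21 = 123.5 lb.

T_L = 116.2 lb, T_R = 123.5 lb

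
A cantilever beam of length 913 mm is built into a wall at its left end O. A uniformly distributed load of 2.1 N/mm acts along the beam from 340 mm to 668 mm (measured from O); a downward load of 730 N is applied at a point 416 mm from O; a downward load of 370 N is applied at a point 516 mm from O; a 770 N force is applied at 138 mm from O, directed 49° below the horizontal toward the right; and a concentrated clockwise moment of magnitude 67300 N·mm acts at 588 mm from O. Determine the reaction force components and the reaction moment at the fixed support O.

Resultant of the distributed load: 2.1 × 328 = 688.8 N at 504 mm from O.
ΣF_x = 0: O_x + 770·cos49° = 0 → O_x = -505.2 N.
ΣF_y = 0: O_y − 2.1·328 − 730 − 370 − 770·sin49° = 0 → O_y = 2370 N.
ΣM about O: M_O − (2.1·328)·504 − 730·416 − 370·516 − 770·sin49°·138 − 67300 = 0 → M_O = 989300 N·mm.

O_x = -505.2 N, O_y = 2370 N, M_O = 989300 N·mm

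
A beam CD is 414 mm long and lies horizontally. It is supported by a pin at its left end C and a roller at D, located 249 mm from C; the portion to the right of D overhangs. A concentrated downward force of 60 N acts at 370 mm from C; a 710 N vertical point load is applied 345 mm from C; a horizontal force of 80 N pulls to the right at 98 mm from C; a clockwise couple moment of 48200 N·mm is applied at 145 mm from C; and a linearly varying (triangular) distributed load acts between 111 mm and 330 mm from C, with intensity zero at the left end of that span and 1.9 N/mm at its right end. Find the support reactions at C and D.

Resultant of the triangular load: ½ × 1.9 × 219 = 208.05 N, acting at 257 mm from C (one-third of the span from the peak).
ΣM about C: D_y·249 − 60·370 − 710·345 − 48200 − (½·1.9·219)·257 = 0 → D_y = 368818.85/249 = 1481.2 ≈ 1481 N.
ΣF_y = 0: C_y + 1481.2 − 60 − 710 − ½·1.9·219 = 0 → C_y = -503.2 N.
ΣF_x = 0: C_x + 80 = 0 → C_x = -80.00 N.

C_x = -80.00 N, C_y = -503.2 N, D_y = 1481 N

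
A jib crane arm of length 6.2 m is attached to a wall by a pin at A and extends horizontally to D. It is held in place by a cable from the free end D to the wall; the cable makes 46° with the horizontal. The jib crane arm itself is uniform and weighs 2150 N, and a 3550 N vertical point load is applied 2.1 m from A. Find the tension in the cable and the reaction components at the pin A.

T = 3166 N, A_x = 2199 N, A_y = 3423 N

ΣM about A: T·sin46°·6.2 − 2150·3.1 − 3550·2.1 = 0 → T = 14120/(6.2·0.71934) = 3165.98 ≈ 3166 N.
ΣF_x = 0: A_x − T·cos46° = 0 → A_x = 3165.98 × 0.694658 = 2199 N.
ΣF_y = 0: A_y + T·sin46° − 2150 − 3550 = 0 → A_y = 5700 − 3165.98 × 0.71934 = 3423 N.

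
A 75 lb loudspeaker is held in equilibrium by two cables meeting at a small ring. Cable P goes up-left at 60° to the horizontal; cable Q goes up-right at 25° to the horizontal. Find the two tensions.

T_P = 68.23 lb, T_Q = 37.64 lb

ΣF_x = 0: −T_P·cos60° + T_Q·cos25° = 0 → T_Q = 0.551689·T_P.
ΣF_y = 0: T_P·sin60° + T_Q·sin25° = 75.
Substitute: T_P·(0.866025 + 0.551689·0.422618) = 75 → T_P = 68.2328 ≈ 68.23 lb.
Then T_Q = 0.551689 × 68.2328 = 37.64 lb.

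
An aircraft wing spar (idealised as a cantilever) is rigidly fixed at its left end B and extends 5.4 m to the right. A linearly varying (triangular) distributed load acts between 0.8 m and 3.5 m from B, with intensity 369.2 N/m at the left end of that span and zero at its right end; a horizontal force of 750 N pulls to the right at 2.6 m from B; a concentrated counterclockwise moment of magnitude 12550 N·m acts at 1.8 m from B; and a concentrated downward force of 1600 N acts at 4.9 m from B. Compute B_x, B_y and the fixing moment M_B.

Resultant of the triangular load: ½ × 369.2 × 2.7 = 498.42 N, acting at 1.7 m from B (one-third of the span from the peak).
ΣF_x = 0: B_x + 750 = 0 → B_x = -750.0 N.
ΣF_y = 0: B_y − ½·369.2·2.7 − 1600 = 0 → B_y = 2098 N.
ΣM about B: M_B − (½·369.2·2.7)·1.7 + 12550 − 1600·4.9 = 0 → M_B = -3863 N·m.

B_x = -750.0 N, B_y = 2098 N, M_B = -3863 N·m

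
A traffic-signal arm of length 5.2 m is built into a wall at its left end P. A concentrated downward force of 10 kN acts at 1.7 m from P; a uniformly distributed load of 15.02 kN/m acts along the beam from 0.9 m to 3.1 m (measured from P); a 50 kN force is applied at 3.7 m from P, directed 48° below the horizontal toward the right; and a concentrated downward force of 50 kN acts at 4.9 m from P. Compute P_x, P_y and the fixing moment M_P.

Resultant of the distributed load: 15.02 × 2.2 = 33.044 kN at 2 m from P.
ΣF_x = 0: P_x + 50·cos48° = 0 → P_x = -33.46 kN.
ΣF_y = 0: P_y − 10 − 15.02·2.2 − 50·sin48° − 50 = 0 → P_y = 130.2 kN.
ΣM about P: M_P − 10·1.7 − (15.02·2.2)·2 − 50·sin48°·3.7 − 50·4.9 = 0 → M_P = 465.6 kN·m.

P_x = -33.46 kN, P_y = 130.2 kN, M_P = 465.6 kN·m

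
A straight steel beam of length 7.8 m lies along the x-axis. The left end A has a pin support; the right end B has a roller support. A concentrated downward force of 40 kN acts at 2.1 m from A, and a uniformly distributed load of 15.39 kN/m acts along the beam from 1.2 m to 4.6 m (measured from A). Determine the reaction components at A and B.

Resultant of the distributed load: 15.39 × 3.4 = 52.326 kN at 2.9 m from A.
Moments about A: B_y·7.8 − 40·2.1 − (15.39·3.4)·2.9 = 0 → B_y = 235.7454/7.8 = 30.2238 ≈ 30.22 kN.
ΣF_y = 0: A_y + 30.2238 − 40 − 15.39·3.4 = 0 → A_y = 62.10 kN.
ΣF_x = 0: no horizontal applied forces, so A_x = 0.

A_x = 0, A_y = 62.10 kN, B_y = 30.22 kN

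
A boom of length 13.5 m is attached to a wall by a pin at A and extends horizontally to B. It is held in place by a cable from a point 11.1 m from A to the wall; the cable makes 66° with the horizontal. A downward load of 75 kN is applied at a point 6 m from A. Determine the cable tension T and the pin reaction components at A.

T = 44.38 kN, A_x = 18.05 kN, A_y = 34.46 kN

ΣM about A: T·sin66°·11.1 − 75·6 = 0 → T = 450/(11.1·0.913545) = 44.3772 ≈ 44.38 kN.
ΣF_x = 0: A_x − T·cos66° = 0 → A_x = 44.3772 × 0.406737 = 18.05 kN.
ΣF_y = 0: A_y + T·sin66° − 75 = 0 → A_y = 75 − 44.3772 × 0.913545 = 34.46 kN.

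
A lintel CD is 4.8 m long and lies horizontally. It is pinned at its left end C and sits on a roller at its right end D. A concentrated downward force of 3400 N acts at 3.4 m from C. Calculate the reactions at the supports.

Taking moments about C: D_y·4.8 − 3400·3.4 = 0 → D_y = 11560/4.8 = 2408.33 ≈ 2408 N.
ΣF_y = 0: C_y + 2408.33 − 3400 = 0 → C_y = 991.7 N.
ΣF_x = 0: no horizontal applied forces, so C_x = 0.

C_x = 0, C_y = 991.7 N, D_y = 2408 N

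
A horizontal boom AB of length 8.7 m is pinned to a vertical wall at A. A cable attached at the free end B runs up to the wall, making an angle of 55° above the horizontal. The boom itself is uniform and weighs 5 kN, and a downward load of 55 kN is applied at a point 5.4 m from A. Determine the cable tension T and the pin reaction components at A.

T = 44.73 kN, A_x = 25.65 kN, A_y = 23.36 kN

ΣM about A: T·sin55°·8.7 − 5·4.35 − 55·5.4 = 0 → T = 318.75/(8.7·0.819152) = 44.7267 ≈ 44.73 kN.
ΣF_x = 0: A_x − T·cos55° = 0 → A_x = 44.7267 × 0.573576 = 25.65 kN.
ΣF_y = 0: A_y + T·sin55° − 5 − 55 = 0 → A_y = 60 − 44.7267 × 0.819152 = 23.36 kN.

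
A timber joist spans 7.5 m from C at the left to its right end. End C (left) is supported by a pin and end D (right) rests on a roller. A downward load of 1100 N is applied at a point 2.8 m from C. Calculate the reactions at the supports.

C_x = 0, C_y = 689.3 N, D_y = 410.7 N

Taking moments about C: D_y·7.5 − 1100·2.8 = 0 → D_y = 3080/7.5 = 410.667 ≈ 410.7 N.
ΣF_y = 0: C_y + 410.667 − 1100 = 0 → C_y = 689.3 N.
ΣF_x = 0: no horizontal applied forces, so C_x = 0.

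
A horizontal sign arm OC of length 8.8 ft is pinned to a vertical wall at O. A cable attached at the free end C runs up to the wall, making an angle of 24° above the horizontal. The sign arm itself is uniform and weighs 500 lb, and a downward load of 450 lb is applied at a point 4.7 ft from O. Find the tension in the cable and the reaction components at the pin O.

T = 1206 lb, O_x = 1101 lb, O_y = 459.7 lb

ΣM about O: T·sin24°·8.8 − 500·4.4 − 450·4.7 = 0 → T = 4315/(8.8·0.406737) = 1205.55 ≈ 1206 lb.
ΣF_x = 0: O_x − T·cos24° = 0 → O_x = 1205.55 × 0.913545 = 1101 lb.
ΣF_y = 0: O_y + T·sin24° − 500 − 450 = 0 → O_y = 950 − 1205.55 × 0.406737 = 459.7 lb.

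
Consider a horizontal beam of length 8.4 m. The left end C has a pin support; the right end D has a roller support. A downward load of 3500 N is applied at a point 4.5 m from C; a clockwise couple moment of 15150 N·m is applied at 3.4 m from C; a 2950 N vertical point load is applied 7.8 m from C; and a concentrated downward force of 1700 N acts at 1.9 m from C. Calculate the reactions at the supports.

C_x = 0, C_y = 1348 N, D_y = 6802 N

Taking moments about C: D_y·8.4 − 3500·4.5 − 15150 − 2950·7.8 − 1700·1.9 = 0 → D_y = 57140/8.4 = 6802.38 ≈ 6802 N.
ΣF_y = 0: C_y + 6802.38 − 3500 − 2950 − 1700 = 0 → C_y = 1348 N.
ΣF_x = 0: no horizontal applied forces, so C_x = 0.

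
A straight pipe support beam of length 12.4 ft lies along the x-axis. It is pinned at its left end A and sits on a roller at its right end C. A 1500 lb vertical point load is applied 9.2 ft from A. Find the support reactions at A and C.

ΣM about A: C_y·12.4 − 1500·9.2 = 0 → C_y = 13800/12.4 = 1112.9 ≈ 1113 lb.
ΣF_y = 0: A_y + 1112.9 − 1500 = 0 → A_y = 387.1 lb.
ΣF_x = 0: no horizontal applied forces, so A_x = 0.

A_x = 0, A_y = 387.1 lb, C_y = 1113 lb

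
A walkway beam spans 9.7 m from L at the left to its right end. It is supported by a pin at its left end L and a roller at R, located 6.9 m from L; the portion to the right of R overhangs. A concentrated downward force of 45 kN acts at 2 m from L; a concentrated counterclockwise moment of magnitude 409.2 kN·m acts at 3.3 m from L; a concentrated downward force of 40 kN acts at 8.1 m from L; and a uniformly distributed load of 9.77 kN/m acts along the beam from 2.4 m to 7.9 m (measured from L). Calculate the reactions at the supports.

Resultant of the distributed load: 9.77 × 5.5 = 53.735 kN at 5.15 m from L.
Moments about L: R_y·6.9 − 45·2 + 409.2 − 40·8.1 − (9.77·5.5)·5.15 = 0 → R_y = 281.53525/6.9 = 40.8022 ≈ 40.80 kN.
ΣF_y = 0: L_y + 40.8022 − 45 − 40 − 9.77·5.5 = 0 → L_y = 97.93 kN.
ΣF_x = 0: no horizontal applied forces, so L_x = 0.

L_x = 0, L_y = 97.93 kN, R_y = 40.80 kN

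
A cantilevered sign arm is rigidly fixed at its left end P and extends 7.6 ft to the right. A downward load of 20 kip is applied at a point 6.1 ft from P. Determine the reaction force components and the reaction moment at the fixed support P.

P_x = 0, P_y = 20.00 kip, M_P = 122.0 kip·ft

ΣF_x = 0: P_x = 0.
ΣF_y = 0: P_y − 20 = 0 → P_y = 20.00 kip.
ΣM about P: M_P − 20·6.1 = 0 → M_P = 122.0 kip·ft.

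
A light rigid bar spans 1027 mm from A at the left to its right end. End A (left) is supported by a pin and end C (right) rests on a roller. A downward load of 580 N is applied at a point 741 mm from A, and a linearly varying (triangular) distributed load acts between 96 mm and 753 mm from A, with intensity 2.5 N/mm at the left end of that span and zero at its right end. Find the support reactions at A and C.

Resultant of the triangular load: ½ × 2.5 × 657 = 821.25 N, acting at 315 mm from A (one-third of the span from the peak).
Moments about A: C_y·1027 − 580·741 − (½·2.5·657)·315 = 0 → C_y = 688473.75/1027 = 670.374 ≈ 670.4 N.
ΣF_y = 0: A_y + 670.374 − 580 − ½·2.5·657 = 0 → A_y = 730.9 N.
ΣF_x = 0: no horizontal applied forces, so A_x = 0.

A_x = 0, A_y = 730.9 N, C_y = 670.4 N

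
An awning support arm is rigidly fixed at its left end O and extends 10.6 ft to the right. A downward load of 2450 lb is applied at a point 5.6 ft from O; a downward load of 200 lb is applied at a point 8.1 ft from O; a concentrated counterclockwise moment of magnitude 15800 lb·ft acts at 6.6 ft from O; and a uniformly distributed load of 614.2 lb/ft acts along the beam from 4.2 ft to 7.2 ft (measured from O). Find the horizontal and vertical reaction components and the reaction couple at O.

O_x = 0, O_y = 4493 lb, M_O = 10040 lb·ft

Resultant of the distributed load: 614.2 × 3 = 1842.6 lb at 5.7 ft from O.
ΣF_x = 0: O_x = 0.
ΣF_y = 0: O_y − 2450 − 200 − 614.2·3 = 0 → O_y = 4493 lb.
ΣM about O: M_O − 2450·5.6 − 200·8.1 + 15800 − (614.2·3)·5.7 = 0 → M_O = 10040 lb·ft.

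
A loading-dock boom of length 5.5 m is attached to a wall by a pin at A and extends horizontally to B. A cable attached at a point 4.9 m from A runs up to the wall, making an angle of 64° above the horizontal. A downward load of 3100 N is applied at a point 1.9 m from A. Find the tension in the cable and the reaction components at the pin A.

T = 1337 N, A_x = 586.3 N, A_y = 1898 N

ΣM about A: T·sin64°·4.9 − 3100·1.9 = 0 → T = 5890/(4.9·0.898794) = 1337.39 ≈ 1337 N.
ΣF_x = 0: A_x − T·cos64° = 0 → A_x = 1337.39 × 0.438371 = 586.3 N.
ΣF_y = 0: A_y + T·sin64° − 3100 = 0 → A_y = 3100 − 1337.39 × 0.898794 = 1898 N.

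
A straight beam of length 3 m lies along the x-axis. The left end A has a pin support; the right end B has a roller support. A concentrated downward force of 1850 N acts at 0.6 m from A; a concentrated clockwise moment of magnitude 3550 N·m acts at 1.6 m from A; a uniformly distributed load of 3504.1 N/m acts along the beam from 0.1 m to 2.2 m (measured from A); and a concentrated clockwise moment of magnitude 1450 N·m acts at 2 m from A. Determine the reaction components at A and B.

A_x = 0, A_y = 4351 N, B_y = 4857 N

Resultant of the distributed load: 3504.1 × 2.1 = 7358.61 N at 1.15 m from A.
ΣM about A: B_y·3 − 1850·0.6 − 3550 − (3504.1·2.1)·1.15 − 1450 = 0 → B_y = 14572.4015/3 = 4857.47 ≈ 4857 N.
ΣF_y = 0: A_y + 4857.47 − 1850 − 3504.1·2.1 = 0 → A_y = 4351 N.
ΣF_x = 0: no horizontal applied forces, so A_x = 0.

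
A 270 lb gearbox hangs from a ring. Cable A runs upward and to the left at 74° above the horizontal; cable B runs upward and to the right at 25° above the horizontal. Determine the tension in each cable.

ΣF_x = 0: −T_A·cos74° + T_B·cos25° = 0 → T_B = 0.304132·T_A.
ΣF_y = 0: T_A·sin74° + T_B·sin25° = 270.
Substitute: T_A·(0.961262 + 0.304132·0.422618) = 270 → T_A = 247.753 ≈ 247.8 lb.
Then T_B = 0.304132 × 247.753 = 75.35 lb.

T_A = 247.8 lb, T_B = 75.35 lb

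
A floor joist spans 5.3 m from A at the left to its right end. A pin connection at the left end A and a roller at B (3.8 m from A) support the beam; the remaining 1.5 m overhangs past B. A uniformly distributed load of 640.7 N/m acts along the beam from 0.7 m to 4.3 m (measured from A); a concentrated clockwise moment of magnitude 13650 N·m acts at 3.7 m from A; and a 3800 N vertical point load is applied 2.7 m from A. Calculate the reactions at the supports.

A_x = 0, A_y = -1703 N, B_y = 7810 N

Resultant of the distributed load: 640.7 × 3.6 = 2306.52 N at 2.5 m from A.
Moments about A: B_y·3.8 − (640.7·3.6)·2.5 − 13650 − 3800·2.7 = 0 → B_y = 29676.3/3.8 = 7809.55 ≈ 7810 N.
ΣF_y = 0: A_y + 7809.55 − 640.7·3.6 − 3800 = 0 → A_y = -1703 N.
ΣF_x = 0: no horizontal applied forces, so A_x = 0.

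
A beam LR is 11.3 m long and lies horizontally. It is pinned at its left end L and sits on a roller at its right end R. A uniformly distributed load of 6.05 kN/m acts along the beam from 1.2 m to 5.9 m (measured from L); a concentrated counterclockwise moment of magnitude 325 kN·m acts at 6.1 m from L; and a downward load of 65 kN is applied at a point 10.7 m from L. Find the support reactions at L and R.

Resultant of the distributed load: 6.05 × 4.7 = 28.435 kN at 3.55 m from L.
ΣM about L: R_y·11.3 − (6.05·4.7)·3.55 + 325 − 65·10.7 = 0 → R_y = 471.44425/11.3 = 41.7207 ≈ 41.72 kN.
ΣF_y = 0: L_y + 41.7207 − 6.05·4.7 − 65 = 0 → L_y = 51.71 kN.
ΣF_x = 0: no horizontal applied forces, so L_x = 0.

L_x = 0, L_y = 51.71 kN, R_y = 41.72 kN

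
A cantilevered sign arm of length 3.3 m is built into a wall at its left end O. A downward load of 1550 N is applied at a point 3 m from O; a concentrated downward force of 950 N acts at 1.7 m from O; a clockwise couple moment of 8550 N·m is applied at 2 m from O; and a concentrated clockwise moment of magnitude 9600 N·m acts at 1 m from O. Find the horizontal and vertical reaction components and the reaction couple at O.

O_x = 0, O_y = 2500 N, M_O = 24420 N·m

ΣF_x = 0: O_x = 0.
ΣF_y = 0: O_y − 1550 − 950 = 0 → O_y = 2500 N.
ΣM about O: M_O − 1550·3 − 950·1.7 − 8550 − 9600 = 0 → M_O = 24420 N·m.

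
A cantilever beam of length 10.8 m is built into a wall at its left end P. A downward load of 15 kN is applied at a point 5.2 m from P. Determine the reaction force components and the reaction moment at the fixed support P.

ΣF_x = 0: P_x = 0.
ΣF_y = 0: P_y − 15 = 0 → P_y = 15.00 kN.
ΣM about P: M_P − 15·5.2 = 0 → M_P = 78.00 kN·m.

P_x = 0, P_y = 15.00 kN, M_P = 78.00 kN·m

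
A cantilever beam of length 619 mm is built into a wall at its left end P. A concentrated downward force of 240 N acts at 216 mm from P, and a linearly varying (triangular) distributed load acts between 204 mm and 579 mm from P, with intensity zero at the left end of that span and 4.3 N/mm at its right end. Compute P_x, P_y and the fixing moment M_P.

P_x = 0, P_y = 1046 N, M_P = 417900 N·mm

Resultant of the triangular load: ½ × 4.3 × 375 = 806.25 N, acting at 454 mm from P (one-third of the span from the peak).
ΣF_x = 0: P_x = 0.
ΣF_y = 0: P_y − 240 − ½·4.3·375 = 0 → P_y = 1046 N.
ΣM about P: M_P − 240·216 − (½·4.3·375)·454 = 0 → M_P = 417900 N·mm.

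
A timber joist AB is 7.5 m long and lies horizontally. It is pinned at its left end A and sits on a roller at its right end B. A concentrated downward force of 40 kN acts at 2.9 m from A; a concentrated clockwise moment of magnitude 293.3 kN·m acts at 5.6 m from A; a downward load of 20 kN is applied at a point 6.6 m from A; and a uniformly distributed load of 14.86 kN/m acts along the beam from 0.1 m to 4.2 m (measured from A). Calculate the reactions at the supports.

A_x = 0, A_y = 31.29 kN, B_y = 89.64 kN

Resultant of the distributed load: 14.86 × 4.1 = 60.926 kN at 2.15 m from A.
Moments about A: B_y·7.5 − 40·2.9 − 293.3 − 20·6.6 − (14.86·4.1)·2.15 = 0 → B_y = 672.2909/7.5 = 89.6388 ≈ 89.64 kN.
ΣF_y = 0: A_y + 89.6388 − 40 − 20 − 14.86·4.1 = 0 → A_y = 31.29 kN.
ΣF_x = 0: no horizontal applied forces, so A_x = 0.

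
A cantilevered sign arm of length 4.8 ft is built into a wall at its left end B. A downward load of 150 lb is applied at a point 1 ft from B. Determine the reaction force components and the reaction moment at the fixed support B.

B_x = 0, B_y = 150.0 lb, M_B = 150.0 lb·ft

ΣF_x = 0: B_x = 0.
ΣF_y = 0: B_y − 150 = 0 → B_y = 150.0 lb.
ΣM about B: M_B − 150·1 = 0 → M_B = 150.0 lb·ft.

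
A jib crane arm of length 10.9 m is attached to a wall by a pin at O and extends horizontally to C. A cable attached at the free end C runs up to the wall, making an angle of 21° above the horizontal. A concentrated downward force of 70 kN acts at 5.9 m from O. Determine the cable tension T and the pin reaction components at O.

ΣM about O: T·sin21°·10.9 − 70·5.9 = 0 → T = 413/(10.9·0.358368) = 105.729 ≈ 105.7 kN.
ΣF_x = 0: O_x − T·cos21° = 0 → O_x = 105.729 × 0.93358 = 98.71 kN.
ΣF_y = 0: O_y + T·sin21° − 70 = 0 → O_y = 70 − 105.729 × 0.358368 = 32.11 kN.

T = 105.7 kN, O_x = 98.71 kN, O_y = 32.11 kN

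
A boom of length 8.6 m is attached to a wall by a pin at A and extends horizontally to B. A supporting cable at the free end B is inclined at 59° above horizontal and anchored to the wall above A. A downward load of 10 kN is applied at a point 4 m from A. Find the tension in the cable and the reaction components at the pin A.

ΣM about A: T·sin59°·8.6 − 10·4 = 0 → T = 40/(8.6·0.857167) = 5.4262 ≈ 5.426 kN.
ΣF_x = 0: A_x − T·cos59° = 0 → A_x = 5.4262 × 0.515038 = 2.795 kN.
ΣF_y = 0: A_y + T·sin59° − 10 = 0 → A_y = 10 − 5.4262 × 0.857167 = 5.349 kN.

T = 5.426 kN, A_x = 2.795 kN, A_y = 5.349 kN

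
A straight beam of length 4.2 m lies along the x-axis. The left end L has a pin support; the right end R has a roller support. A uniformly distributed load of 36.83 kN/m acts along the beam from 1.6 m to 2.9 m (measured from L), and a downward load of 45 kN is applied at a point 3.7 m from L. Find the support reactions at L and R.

L_x = 0, L_y = 27.59 kN, R_y = 65.29 kN

Resultant of the distributed load: 36.83 × 1.3 = 47.879 kN at 2.25 m from L.
ΣM about L: R_y·4.2 − (36.83·1.3)·2.25 − 45·3.7 = 0 → R_y = 274.22775/4.2 = 65.2923 ≈ 65.29 kN.
ΣF_y = 0: L_y + 65.2923 − 36.83·1.3 − 45 = 0 → L_y = 27.59 kN.
ΣF_x = 0: no horizontal applied forces, so L_x = 0.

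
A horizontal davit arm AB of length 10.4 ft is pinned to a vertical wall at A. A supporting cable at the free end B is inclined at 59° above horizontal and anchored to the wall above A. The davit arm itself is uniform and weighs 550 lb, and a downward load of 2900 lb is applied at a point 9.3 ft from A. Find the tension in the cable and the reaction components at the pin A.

ΣM about A: T·sin59°·10.4 − 550·5.2 − 2900·9.3 = 0 → T = 29830/(10.4·0.857167) = 3346.22 ≈ 3346 lb.
ΣF_x = 0: A_x − T·cos59° = 0 → A_x = 3346.22 × 0.515038 = 1723 lb.
ΣF_y = 0: A_y + T·sin59° − 550 − 2900 = 0 → A_y = 3450 − 3346.22 × 0.857167 = 581.7 lb.

T = 3346 lb, A_x = 1723 lb, A_y = 581.7 lb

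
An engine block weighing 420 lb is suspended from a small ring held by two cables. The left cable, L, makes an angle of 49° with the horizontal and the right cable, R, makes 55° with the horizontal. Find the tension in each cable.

T_L = 248.3 lb, T_R = 284.0 lb

ΣF_x = 0: −T_L·cos49° + T_R·cos55° = 0 → T_R = 1.1438·T_L.
ΣF_y = 0: T_L·sin49° + T_R·sin55° = 420.
Substitute: T_L·(0.75471 + 1.1438·0.819152) = 420 → T_L = 248.277 ≈ 248.3 lb.
Then T_R = 1.1438 × 248.277 = 284.0 lb.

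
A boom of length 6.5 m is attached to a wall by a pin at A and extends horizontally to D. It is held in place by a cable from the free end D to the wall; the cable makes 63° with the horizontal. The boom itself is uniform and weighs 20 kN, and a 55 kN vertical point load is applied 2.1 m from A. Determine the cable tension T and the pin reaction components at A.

T = 31.17 kN, A_x = 14.15 kN, A_y = 47.23 kN

ΣM about A: T·sin63°·6.5 − 20·3.25 − 55·2.1 = 0 → T = 180.5/(6.5·0.891007) = 31.1661 ≈ 31.17 kN.
ΣF_x = 0: A_x − T·cos63° = 0 → A_x = 31.1661 × 0.45399 = 14.15 kN.
ΣF_y = 0: A_y + T·sin63° − 20 − 55 = 0 → A_y = 75 − 31.1661 × 0.891007 = 47.23 kN.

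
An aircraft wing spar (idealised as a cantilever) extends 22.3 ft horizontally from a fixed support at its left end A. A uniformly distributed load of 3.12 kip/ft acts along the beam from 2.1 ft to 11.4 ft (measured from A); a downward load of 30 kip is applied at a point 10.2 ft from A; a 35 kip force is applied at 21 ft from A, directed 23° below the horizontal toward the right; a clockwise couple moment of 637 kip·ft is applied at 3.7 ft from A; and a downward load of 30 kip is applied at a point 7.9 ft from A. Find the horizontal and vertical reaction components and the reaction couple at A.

Resultant of the distributed load: 3.12 × 9.3 = 29.016 kip at 6.75 ft from A.
ΣF_x = 0: A_x + 35·cos23° = 0 → A_x = -32.22 kip.
ΣF_y = 0: A_y − 3.12·9.3 − 30 − 35·sin23° − 30 = 0 → A_y = 102.7 kip.
ΣM about A: M_A − (3.12·9.3)·6.75 − 30·10.2 − 35·sin23°·21 − 637 − 30·7.9 = 0 → M_A = 1663 kip·ft.

A_x = -32.22 kip, A_y = 102.7 kip, M_A = 1663 kip·ft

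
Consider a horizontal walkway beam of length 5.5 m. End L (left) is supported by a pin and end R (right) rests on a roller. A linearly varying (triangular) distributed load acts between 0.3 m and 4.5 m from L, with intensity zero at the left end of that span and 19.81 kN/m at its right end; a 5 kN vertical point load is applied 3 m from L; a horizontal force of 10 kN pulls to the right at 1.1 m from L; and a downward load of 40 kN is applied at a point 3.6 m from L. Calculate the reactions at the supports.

L_x = -10.00 kN, L_y = 34.24 kN, R_y = 52.36 kN

Resultant of the triangular load: ½ × 19.81 × 4.2 = 41.601 kN, acting at 3.1 m from L (one-third of the span from the peak).
Moments about L: R_y·5.5 − (½·19.81·4.2)·3.1 − 5·3 − 40·3.6 = 0 → R_y = 287.9631/5.5 = 52.3569 ≈ 52.36 kN.
ΣF_y = 0: L_y + 52.3569 − ½·19.81·4.2 − 5 − 40 = 0 → L_y = 34.24 kN.
ΣF_x = 0: L_x + 10 = 0 → L_x = -10.00 kN.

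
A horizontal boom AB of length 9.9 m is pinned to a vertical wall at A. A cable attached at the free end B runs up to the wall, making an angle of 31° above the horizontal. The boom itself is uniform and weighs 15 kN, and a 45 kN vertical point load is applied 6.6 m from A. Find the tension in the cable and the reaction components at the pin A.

ΣM about A: T·sin31°·9.9 − 15·4.95 − 45·6.6 = 0 → T = 371.25/(9.9·0.515038) = 72.8102 ≈ 72.81 kN.
ΣF_x = 0: A_x − T·cos31° = 0 → A_x = 72.8102 × 0.857167 = 62.41 kN.
ΣF_y = 0: A_y + T·sin31° − 15 − 45 = 0 → A_y = 60 − 72.8102 × 0.515038 = 22.50 kN.

T = 72.81 kN, A_x = 62.41 kN, A_y = 22.50 kN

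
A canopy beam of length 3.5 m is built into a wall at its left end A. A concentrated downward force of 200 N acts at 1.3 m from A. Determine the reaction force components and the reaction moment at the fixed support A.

A_x = 0, A_y = 200.0 N, M_A = 260.0 N·m

ΣF_x = 0: A_x = 0.
ΣF_y = 0: A_y − 200 = 0 → A_y = 200.0 N.
ΣM about A: M_A − 200·1.3 = 0 → M_A = 260.0 N·m.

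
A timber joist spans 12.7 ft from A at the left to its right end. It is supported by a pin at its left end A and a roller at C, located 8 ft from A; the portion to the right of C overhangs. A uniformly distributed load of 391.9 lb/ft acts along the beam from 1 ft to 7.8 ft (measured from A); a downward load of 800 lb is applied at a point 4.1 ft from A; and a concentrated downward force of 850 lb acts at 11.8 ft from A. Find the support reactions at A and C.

A_x = 0, A_y = 1185 lb, C_y = 3129 lb

Resultant of the distributed load: 391.9 × 6.8 = 2664.92 lb at 4.4 ft from A.
ΣM about A: C_y·8 − (391.9·6.8)·4.4 − 800·4.1 − 850·11.8 = 0 → C_y = 25035.648/8 = 3129.46 ≈ 3129 lb.
ΣF_y = 0: A_y + 3129.46 − 391.9·6.8 − 800 − 850 = 0 → A_y = 1185 lb.
ΣF_x = 0: no horizontal applied forces, so A_x = 0.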